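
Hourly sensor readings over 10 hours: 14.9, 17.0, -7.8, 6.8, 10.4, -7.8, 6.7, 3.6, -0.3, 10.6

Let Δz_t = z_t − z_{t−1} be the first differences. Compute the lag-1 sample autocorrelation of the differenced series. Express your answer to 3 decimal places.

First differences Δz: 2.1, -24.8, 14.6, 3.6, -18.2, 14.5, -3.1, -3.9, 10.9
Mean of differences = -0.4778
Numerator Σ(Δz_t−Δz̄)(Δz_{t+1}−Δz̄) = -774.8838
Denominator Σ(Δz_t−Δz̄)² = 1528.6356
r_1(Δz) = -774.8838 / 1528.6356 = -0.507

-0.507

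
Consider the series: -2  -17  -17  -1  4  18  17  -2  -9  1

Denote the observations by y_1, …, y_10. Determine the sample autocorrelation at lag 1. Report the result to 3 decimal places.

Mean ȳ = (-2 − 17 − 17 − 1 + 4 + 18 + 17 − 2 − 9 + 1)/10 = -0.8000
Numerator Σ_{t=1}^{9}(y_t−ȳ)(y_{t+1}−ȳ) = 682.7600
Denominator Σ(y_t−ȳ)² = 1291.6000
r_1 = 682.7600 / 1291.6000 = 0.529

0.529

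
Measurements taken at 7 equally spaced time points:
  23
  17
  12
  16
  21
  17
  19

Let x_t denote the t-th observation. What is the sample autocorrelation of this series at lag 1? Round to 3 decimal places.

Mean x̄ = (23 + 17 + 12 + 16 + 21 + 17 + 19)/7 = 17.8571
Deviations from mean: 5.1429, -0.8571, -5.8571, -1.8571, 3.1429, -0.8571, 1.1429
Σ(x_t−x̄)(x_{t+1}−x̄) = (-4.4082) + (5.0204) + (10.8776) + (-5.8367) + (-2.6939) + (-0.9796) = 1.9796
Denominator Σ(x_t−x̄)² = 76.8571
r_1 = 1.9796 / 76.8571 = 0.026

0.026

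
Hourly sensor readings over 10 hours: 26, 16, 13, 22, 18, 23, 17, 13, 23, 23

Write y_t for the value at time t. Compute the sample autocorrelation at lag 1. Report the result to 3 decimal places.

Mean ȳ = (26 + 16 + 13 + 22 + 18 + 23 + 17 + 13 + 23 + 23)/10 = 19.4000
Numerator Σ_{t=1}^{9}(y_t−ȳ)(y_{t+1}−ȳ) = -29.3600
Denominator Σ(y_t−ȳ)² = 190.4000
r_1 = -29.3600 / 190.4000 = -0.154

-0.154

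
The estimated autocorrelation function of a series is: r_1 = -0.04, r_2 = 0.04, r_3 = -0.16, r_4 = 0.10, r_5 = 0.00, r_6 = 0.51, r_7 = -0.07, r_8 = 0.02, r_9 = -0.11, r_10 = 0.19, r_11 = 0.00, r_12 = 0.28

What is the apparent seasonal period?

The largest autocorrelation is r_6 = 0.51, with a weaker echo at lag 12 (0.28); the remaining lags stay at or below 0.19.
The dominant spike at lag 6 indicates a seasonal period of 6.

6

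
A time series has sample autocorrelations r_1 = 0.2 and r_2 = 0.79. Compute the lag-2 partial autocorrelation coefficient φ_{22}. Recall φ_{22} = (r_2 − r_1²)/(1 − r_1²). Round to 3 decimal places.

0.781

φ_{22} = (r_2 − r_1²) / (1 − r_1²)
r_1² = (0.2)² = 0.04
Numerator = 0.79 − 0.0400 = 0.7500; denominator = 1 − 0.0400 = 0.9600
φ_{22} = 0.7500 / 0.9600 = 0.781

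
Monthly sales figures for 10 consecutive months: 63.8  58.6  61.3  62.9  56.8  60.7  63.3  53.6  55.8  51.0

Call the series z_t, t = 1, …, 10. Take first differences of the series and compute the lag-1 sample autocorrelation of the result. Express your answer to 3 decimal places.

First differences Δz: -5.2, 2.7, 1.6, -6.1, 3.9, 2.6, -9.7, 2.2, -4.8
Mean of differences = -1.4222
Numerator Σ(Δz_t−Δz̄)(Δz_{t+1}−Δz̄) = -96.2549
Denominator Σ(Δz_t−Δz̄)² = 199.8356
r_1(Δz) = -96.2549 / 199.8356 = -0.482

-0.482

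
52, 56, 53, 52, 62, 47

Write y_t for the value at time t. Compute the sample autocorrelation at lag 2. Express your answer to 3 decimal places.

Mean ȳ = (52 + 56 + 53 + 52 + 62 + 47)/6 = 53.6667
Deviations from mean: -1.6667, 2.3333, -0.6667, -1.6667, 8.3333, -6.6667
Σ(y_t−ȳ)(y_{t+2}−ȳ) = (1.1111) + (-3.8889) + (-5.5556) + (11.1111) = 2.7778
Denominator Σ(y_t−ȳ)² = 125.3333
r_2 = 2.7778 / 125.3333 = 0.022

0.022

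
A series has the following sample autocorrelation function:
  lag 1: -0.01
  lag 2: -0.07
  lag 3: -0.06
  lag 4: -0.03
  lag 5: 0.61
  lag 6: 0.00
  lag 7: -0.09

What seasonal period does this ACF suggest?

The largest autocorrelation is r_5 = 0.61; the remaining lags stay at or below 0.00.
The dominant spike at lag 5 indicates a seasonal period of 5.

5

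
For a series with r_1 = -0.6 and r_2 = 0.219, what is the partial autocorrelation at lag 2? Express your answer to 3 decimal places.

-0.220

φ_{22} = (r_2 − r_1²) / (1 − r_1²)
r_1² = (-0.6)² = 0.36
Numerator = 0.219 − 0.3600 = -0.1410; denominator = 1 − 0.3600 = 0.6400
φ_{22} = -0.1410 / 0.6400 = -0.220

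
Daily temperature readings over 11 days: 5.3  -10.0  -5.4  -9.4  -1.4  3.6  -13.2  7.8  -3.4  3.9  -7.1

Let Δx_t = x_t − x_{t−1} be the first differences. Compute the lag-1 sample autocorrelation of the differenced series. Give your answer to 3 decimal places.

First differences Δx: -15.3, 4.6, -4.0, 8.0, 5.0, -16.8, 21.0, -11.2, 7.3, -11.0
Mean of differences = -1.2400
Numerator Σ(Δx_t−Δx̄)(Δx_{t+1}−Δx̄) = -899.1416
Denominator Σ(Δx_t−Δx̄)² = 1367.8440
r_1(Δx) = -899.1416 / 1367.8440 = -0.657

-0.657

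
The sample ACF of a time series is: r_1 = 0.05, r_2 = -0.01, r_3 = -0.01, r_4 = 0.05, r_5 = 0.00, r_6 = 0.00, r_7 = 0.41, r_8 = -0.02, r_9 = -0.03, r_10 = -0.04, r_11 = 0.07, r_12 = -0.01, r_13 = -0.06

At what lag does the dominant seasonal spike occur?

7

The largest autocorrelation is r_7 = 0.41; the remaining lags stay at or below 0.07.
The dominant spike at lag 7 indicates a seasonal period of 7.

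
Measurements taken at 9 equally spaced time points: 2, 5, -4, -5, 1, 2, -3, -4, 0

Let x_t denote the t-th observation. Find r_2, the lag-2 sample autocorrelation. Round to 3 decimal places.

-0.676

Mean x̄ = (2 + 5 − 4 − 5 + 1 + 2 − 3 − 4 + 0)/9 = -0.6667
Numerator Σ_{t=1}^{7}(x_t−x̄)(x_{t+2}−x̄) = -64.8889
Denominator Σ(x_t−x̄)² = 96.0000
r_2 = -64.8889 / 96.0000 = -0.676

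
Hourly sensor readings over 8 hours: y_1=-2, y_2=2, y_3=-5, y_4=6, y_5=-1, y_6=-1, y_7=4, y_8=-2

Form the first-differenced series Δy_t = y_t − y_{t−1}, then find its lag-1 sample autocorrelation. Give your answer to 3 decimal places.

-0.716

First differences Δy: 4, -7, 11, -7, 0, 5, -6
Mean of differences = 0.0000
Numerator Σ(Δy_t−Δȳ)(Δy_{t+1}−Δȳ) = -212.0000
Denominator Σ(Δy_t−Δȳ)² = 296.0000
r_1(Δy) = -212.0000 / 296.0000 = -0.716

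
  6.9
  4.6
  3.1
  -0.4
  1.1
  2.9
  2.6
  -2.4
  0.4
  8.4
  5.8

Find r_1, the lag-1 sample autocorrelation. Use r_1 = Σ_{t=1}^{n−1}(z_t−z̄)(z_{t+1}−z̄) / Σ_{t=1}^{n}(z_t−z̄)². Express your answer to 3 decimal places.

Mean z̄ = (6.9 + 4.6 + 3.1 − 0.4 + 1.1 + 2.9 + 2.6 − 2.4 + 0.4 + 8.4 + 5.8)/11 = 3.0000
Numerator Σ_{t=1}^{10}(z_t−z̄)(z_{t+1}−z̄) = 30.0300
Denominator Σ(z_t−z̄)² = 106.0400
r_1 = 30.0300 / 106.0400 = 0.283

0.283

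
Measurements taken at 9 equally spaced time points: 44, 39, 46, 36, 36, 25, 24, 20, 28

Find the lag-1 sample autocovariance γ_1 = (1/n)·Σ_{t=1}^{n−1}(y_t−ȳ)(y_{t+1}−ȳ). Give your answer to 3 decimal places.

Mean ȳ = (44 + 39 + 46 + 36 + 36 + 25 + 24 + 20 + 28)/9 = 33.1111
Σ_{t=1}^{8}(y_t−ȳ)(y_{t+1}−ȳ) = 422.5432
γ_1 = 422.5432 / 9 = 46.949

46.949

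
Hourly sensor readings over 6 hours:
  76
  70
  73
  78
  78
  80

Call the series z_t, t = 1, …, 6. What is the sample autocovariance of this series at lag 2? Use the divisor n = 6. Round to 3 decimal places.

-1.704

Mean z̄ = (76 + 70 + 73 + 78 + 78 + 80)/6 = 75.8333
Σ_{t=1}^{4}(z_t−z̄)(z_{t+2}−z̄) = -10.2222
γ_2 = -10.2222 / 6 = -1.704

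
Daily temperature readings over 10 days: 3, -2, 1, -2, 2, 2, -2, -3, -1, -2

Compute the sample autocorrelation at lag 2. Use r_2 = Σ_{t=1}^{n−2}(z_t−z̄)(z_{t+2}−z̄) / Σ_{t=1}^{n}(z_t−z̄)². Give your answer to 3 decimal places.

Mean z̄ = (3 − 2 + 1 − 2 + 2 + 2 − 2 − 3 − 1 − 2)/10 = -0.4000
Numerator Σ_{t=1}^{8}(z_t−z̄)(z_{t+2}−z̄) = 1.8800
Denominator Σ(z_t−z̄)² = 42.4000
r_2 = 1.8800 / 42.4000 = 0.044

0.044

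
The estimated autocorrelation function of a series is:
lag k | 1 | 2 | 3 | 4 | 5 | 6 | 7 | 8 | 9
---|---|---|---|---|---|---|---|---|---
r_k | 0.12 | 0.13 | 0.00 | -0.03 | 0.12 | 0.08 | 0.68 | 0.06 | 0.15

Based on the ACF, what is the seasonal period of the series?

7

The largest autocorrelation is r_7 = 0.68; the remaining lags stay at or below 0.15.
The dominant spike at lag 7 indicates a seasonal period of 7.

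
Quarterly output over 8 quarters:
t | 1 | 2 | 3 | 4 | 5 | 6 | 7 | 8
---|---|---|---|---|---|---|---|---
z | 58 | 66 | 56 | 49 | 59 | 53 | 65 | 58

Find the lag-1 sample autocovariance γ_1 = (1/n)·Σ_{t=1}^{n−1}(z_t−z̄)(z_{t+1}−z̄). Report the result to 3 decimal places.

Mean z̄ = (58 + 66 + 56 + 49 + 59 + 53 + 65 + 58)/8 = 58.0000
Deviations: 0.0000, 8.0000, -2.0000, -9.0000, 1.0000, -5.0000, 7.0000, 0.0000
Σ_{t=1}^{7}(z_t−z̄)(z_{t+1}−z̄) = -47.0000
γ_1 = -47.0000 / 8 = -5.875

-5.875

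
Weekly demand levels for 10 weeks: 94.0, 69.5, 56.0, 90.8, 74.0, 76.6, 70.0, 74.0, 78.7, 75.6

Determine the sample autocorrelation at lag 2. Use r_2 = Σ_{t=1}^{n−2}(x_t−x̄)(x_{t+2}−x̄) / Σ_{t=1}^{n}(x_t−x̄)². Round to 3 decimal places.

Mean x̄ = (94.0 + 69.5 + 56.0 + 90.8 + 74.0 + 76.6 + 70.0 + 74.0 + 78.7 + 75.6)/10 = 75.9200
Numerator Σ_{t=1}^{8}(x_t−x̄)(x_{t+2}−x̄) = -413.1008
Denominator Σ(x_t−x̄)² = 1037.0360
r_2 = -413.1008 / 1037.0360 = -0.398

-0.398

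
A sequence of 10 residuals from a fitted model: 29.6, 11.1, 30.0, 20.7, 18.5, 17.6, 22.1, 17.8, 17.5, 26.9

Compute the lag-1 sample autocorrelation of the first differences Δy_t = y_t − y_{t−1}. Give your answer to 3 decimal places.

First differences Δy: -18.5, 18.9, -9.3, -2.2, -0.9, 4.5, -4.3, -0.3, 9.4
Mean of differences = -0.3000
Numerator Σ(Δy_t−Δȳ)(Δy_{t+1}−Δȳ) = -526.0800
Denominator Σ(Δy_t−Δȳ)² = 917.9800
r_1(Δy) = -526.0800 / 917.9800 = -0.573

-0.573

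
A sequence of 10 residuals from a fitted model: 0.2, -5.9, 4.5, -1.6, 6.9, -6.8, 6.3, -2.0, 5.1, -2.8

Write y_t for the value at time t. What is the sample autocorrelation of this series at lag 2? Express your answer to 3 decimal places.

0.633

Mean ȳ = (0.2 − 5.9 + 4.5 − 1.6 + 6.9 − 6.8 + 6.3 − 2.0 + 5.1 − 2.8)/10 = 0.3900
Numerator Σ_{t=1}^{8}(y_t−ȳ)(y_{t+2}−ȳ) = 143.9188
Denominator Σ(y_t−ȳ)² = 227.5290
r_2 = 143.9188 / 227.5290 = 0.633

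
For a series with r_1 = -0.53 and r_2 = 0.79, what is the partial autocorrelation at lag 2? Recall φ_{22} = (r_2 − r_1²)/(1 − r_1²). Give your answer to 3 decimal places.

0.708

φ_{22} = (r_2 − r_1²) / (1 − r_1²)
r_1² = (-0.53)² = 0.2809
Numerator = 0.79 − 0.2809 = 0.5091; denominator = 1 − 0.2809 = 0.7191
φ_{22} = 0.5091 / 0.7191 = 0.708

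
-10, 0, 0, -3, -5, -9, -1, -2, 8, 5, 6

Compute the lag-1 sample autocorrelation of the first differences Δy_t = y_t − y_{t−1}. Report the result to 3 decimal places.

-0.286

First differences Δy: 10, 0, -3, -2, -4, 8, -1, 10, -3, 1
Mean of differences = 1.6000
Numerator Σ(Δy_t−Δȳ)(Δy_{t+1}−Δȳ) = -79.5600
Denominator Σ(Δy_t−Δȳ)² = 278.4000
r_1(Δy) = -79.5600 / 278.4000 = -0.286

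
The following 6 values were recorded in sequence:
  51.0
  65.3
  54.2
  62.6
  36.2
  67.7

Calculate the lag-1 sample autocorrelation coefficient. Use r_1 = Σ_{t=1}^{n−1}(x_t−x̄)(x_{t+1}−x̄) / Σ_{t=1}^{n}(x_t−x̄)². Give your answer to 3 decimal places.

-0.635

Mean x̄ = (51.0 + 65.3 + 54.2 + 62.6 + 36.2 + 67.7)/6 = 56.1667
Deviations from mean: -5.1667, 9.1333, -1.9667, 6.4333, -19.9667, 11.5333
Numerator Σ_{t=1}^{5}(x_t−x̄)(x_{t+1}−x̄) = -436.5378
Denominator Σ(x_t−x̄)² = 687.0533
r_1 = -436.5378 / 687.0533 = -0.635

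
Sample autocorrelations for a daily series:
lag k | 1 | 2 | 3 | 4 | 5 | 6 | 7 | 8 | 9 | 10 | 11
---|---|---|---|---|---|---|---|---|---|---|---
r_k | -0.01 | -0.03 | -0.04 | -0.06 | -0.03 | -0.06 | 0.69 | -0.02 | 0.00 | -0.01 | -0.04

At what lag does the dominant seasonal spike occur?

The largest autocorrelation is r_7 = 0.69; the remaining lags stay at or below 0.00.
The dominant spike at lag 7 indicates a seasonal period of 7.

7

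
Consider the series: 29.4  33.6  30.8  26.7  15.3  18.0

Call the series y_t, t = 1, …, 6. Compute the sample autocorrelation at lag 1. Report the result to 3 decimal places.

0.534

Mean ȳ = (29.4 + 33.6 + 30.8 + 26.7 + 15.3 + 18.0)/6 = 25.6333
Σ(y_t−ȳ)(y_{t+1}−ȳ) = (30.0078) + (41.1611) + (5.5111) + (-11.0222) + (78.8778) = 144.5356
Denominator Σ(y_t−ȳ)² = 270.5333
r_1 = 144.5356 / 270.5333 = 0.534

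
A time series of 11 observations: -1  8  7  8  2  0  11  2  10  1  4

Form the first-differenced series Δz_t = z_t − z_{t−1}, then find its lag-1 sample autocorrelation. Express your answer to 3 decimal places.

First differences Δz: 9, -1, 1, -6, -2, 11, -9, 8, -9, 3
Mean of differences = 0.5000
Numerator Σ(Δz_t−Δz̄)(Δz_{t+1}−Δz̄) = -292.7500
Denominator Σ(Δz_t−Δz̄)² = 476.5000
r_1(Δz) = -292.7500 / 476.5000 = -0.614

-0.614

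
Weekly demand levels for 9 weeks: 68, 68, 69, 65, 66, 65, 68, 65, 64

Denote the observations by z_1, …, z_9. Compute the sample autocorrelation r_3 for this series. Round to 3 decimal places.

-0.179

Mean z̄ = (68 + 68 + 69 + 65 + 66 + 65 + 68 + 65 + 64)/9 = 66.4444
Numerator Σ_{t=1}^{6}(z_t−z̄)(z_{t+3}−z̄) = -4.7037
Denominator Σ(z_t−z̄)² = 26.2222
r_3 = -4.7037 / 26.2222 = -0.179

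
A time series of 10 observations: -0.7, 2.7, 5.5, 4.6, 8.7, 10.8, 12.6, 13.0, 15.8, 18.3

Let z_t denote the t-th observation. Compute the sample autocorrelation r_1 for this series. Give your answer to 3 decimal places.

Mean z̄ = (-0.7 + 2.7 + 5.5 + 4.6 + 8.7 + 10.8 + 12.6 + 13.0 + 15.8 + 18.3)/10 = 9.1300
Numerator Σ_{t=1}^{9}(z_t−z̄)(z_{t+1}−z̄) = 210.4221
Denominator Σ(z_t−z̄)² = 330.2410
r_1 = 210.4221 / 330.2410 = 0.637

0.637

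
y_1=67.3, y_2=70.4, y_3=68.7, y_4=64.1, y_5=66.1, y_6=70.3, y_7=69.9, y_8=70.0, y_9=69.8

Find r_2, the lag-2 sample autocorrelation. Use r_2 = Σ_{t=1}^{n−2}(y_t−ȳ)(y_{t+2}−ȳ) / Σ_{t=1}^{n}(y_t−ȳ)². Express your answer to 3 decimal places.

Mean ȳ = (67.3 + 70.4 + 68.7 + 64.1 + 66.1 + 70.3 + 69.9 + 70.0 + 69.8)/9 = 68.5111
Σ(y_t−ȳ)(y_{t+2}−ȳ) = (-0.2288) + (-8.3321) + (-0.4554) + (-7.8910) + (-3.3488) + (2.6635) + (1.7901) = -15.8025
Denominator Σ(y_t−ȳ)² = 39.3489
r_2 = -15.8025 / 39.3489 = -0.402

-0.402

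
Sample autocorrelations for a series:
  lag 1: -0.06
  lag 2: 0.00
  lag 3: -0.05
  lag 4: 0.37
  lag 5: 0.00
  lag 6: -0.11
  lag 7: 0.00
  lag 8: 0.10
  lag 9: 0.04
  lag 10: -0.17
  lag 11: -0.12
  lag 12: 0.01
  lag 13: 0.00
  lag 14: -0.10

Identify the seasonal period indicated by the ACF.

4

The largest autocorrelation is r_4 = 0.37; the remaining lags stay at or below 0.10.
The dominant spike at lag 4 indicates a seasonal period of 4.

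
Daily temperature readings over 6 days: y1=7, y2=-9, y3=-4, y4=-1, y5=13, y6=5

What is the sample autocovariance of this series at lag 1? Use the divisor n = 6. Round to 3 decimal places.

Mean ȳ = (7 − 9 − 4 − 1 + 13 + 5)/6 = 1.8333
Deviations: 5.1667, -10.8333, -5.8333, -2.8333, 11.1667, 3.1667
Σ_{t=1}^{5}(y_t−ȳ)(y_{t+1}−ȳ) = 27.4722
γ_1 = 27.4722 / 6 = 4.579

4.579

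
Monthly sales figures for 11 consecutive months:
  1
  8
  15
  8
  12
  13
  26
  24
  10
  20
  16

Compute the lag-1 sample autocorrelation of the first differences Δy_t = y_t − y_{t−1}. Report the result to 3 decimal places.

-0.334

First differences Δy: 7, 7, -7, 4, 1, 13, -2, -14, 10, -4
Mean of differences = 1.5000
Numerator Σ(Δy_t−Δȳ)(Δy_{t+1}−Δȳ) = -209.2500
Denominator Σ(Δy_t−Δȳ)² = 626.5000
r_1(Δy) = -209.2500 / 626.5000 = -0.334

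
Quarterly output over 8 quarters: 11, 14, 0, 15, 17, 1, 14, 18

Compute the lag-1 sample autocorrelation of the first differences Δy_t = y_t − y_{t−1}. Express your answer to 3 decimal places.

First differences Δy: 3, -14, 15, 2, -16, 13, 4
Mean of differences = 1.0000
Numerator Σ(Δy_t−Δȳ)(Δy_{t+1}−Δȳ) = -411.0000
Denominator Σ(Δy_t−Δȳ)² = 868.0000
r_1(Δy) = -411.0000 / 868.0000 = -0.474

-0.474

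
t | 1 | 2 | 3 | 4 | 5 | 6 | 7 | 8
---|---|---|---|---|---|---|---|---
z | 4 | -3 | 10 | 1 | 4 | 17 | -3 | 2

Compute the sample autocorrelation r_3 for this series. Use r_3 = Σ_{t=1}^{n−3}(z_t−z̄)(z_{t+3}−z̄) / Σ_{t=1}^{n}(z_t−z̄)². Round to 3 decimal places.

0.313

Mean z̄ = (4 − 3 + 10 + 1 + 4 + 17 − 3 + 2)/8 = 4.0000
Numerator Σ_{t=1}^{5}(z_t−z̄)(z_{t+3}−z̄) = 99.0000
Denominator Σ(z_t−z̄)² = 316.0000
r_3 = 99.0000 / 316.0000 = 0.313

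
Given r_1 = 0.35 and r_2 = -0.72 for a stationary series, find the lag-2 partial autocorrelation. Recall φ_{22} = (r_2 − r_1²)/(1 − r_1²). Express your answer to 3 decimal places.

-0.960

φ_{22} = (r_2 − r_1²) / (1 − r_1²)
r_1² = (0.35)² = 0.1225
Numerator = -0.72 − 0.1225 = -0.8425; denominator = 1 − 0.1225 = 0.8775
φ_{22} = -0.8425 / 0.8775 = -0.960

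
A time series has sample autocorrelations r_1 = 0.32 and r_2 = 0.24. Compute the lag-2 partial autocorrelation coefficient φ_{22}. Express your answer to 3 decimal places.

0.153

φ_{22} = (r_2 − r_1²) / (1 − r_1²)
r_1² = (0.32)² = 0.1024
Numerator = 0.24 − 0.1024 = 0.1376; denominator = 1 − 0.1024 = 0.8976
φ_{22} = 0.1376 / 0.8976 = 0.153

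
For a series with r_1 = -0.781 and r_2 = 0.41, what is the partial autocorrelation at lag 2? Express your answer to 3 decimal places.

φ_{22} = (r_2 − r_1²) / (1 − r_1²)
r_1² = (-0.781)² = 0.609961
Numerator = 0.41 − 0.6100 = -0.2000; denominator = 1 − 0.6100 = 0.3900
φ_{22} = -0.2000 / 0.3900 = -0.513

-0.513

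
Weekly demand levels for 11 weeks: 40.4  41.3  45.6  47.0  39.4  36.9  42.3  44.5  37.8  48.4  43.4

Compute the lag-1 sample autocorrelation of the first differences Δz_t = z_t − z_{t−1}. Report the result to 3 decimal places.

First differences Δz: 0.9, 4.3, 1.4, -7.6, -2.5, 5.4, 2.2, -6.7, 10.6, -5.0
Mean of differences = 0.3000
Numerator Σ(Δz_t−Δz̄)(Δz_{t+1}−Δz̄) = -124.3500
Denominator Σ(Δz_t−Δz̄)² = 300.6200
r_1(Δz) = -124.3500 / 300.6200 = -0.414

-0.414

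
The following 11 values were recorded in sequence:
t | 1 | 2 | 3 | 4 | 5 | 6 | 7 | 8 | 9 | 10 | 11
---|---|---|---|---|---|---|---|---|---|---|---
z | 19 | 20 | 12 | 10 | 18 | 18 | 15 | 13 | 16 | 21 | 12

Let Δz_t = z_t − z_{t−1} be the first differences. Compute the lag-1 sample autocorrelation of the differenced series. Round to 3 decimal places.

-0.148

First differences Δz: 1, -8, -2, 8, 0, -3, -2, 3, 5, -9
Mean of differences = -0.7000
Numerator Σ(Δz_t−Δz̄)(Δz_{t+1}−Δz̄) = -37.7900
Denominator Σ(Δz_t−Δz̄)² = 256.1000
r_1(Δz) = -37.7900 / 256.1000 = -0.148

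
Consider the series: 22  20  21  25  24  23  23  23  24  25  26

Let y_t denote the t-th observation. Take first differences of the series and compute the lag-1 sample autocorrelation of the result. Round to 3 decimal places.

First differences Δy: -2, 1, 4, -1, -1, 0, 0, 1, 1, 1
Mean of differences = 0.4000
Numerator Σ(Δy_t−Δȳ)(Δy_{t+1}−Δȳ) = -1.1600
Denominator Σ(Δy_t−Δȳ)² = 24.4000
r_1(Δy) = -1.1600 / 24.4000 = -0.048

-0.048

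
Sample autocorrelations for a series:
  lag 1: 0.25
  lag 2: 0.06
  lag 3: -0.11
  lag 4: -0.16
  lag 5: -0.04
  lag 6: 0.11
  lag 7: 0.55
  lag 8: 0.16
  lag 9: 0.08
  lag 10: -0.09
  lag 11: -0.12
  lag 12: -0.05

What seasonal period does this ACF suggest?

The largest autocorrelation is r_7 = 0.55; the remaining lags stay at or below 0.25. The elevated value at lag 1 (0.25), dropping to 0.06 at lag 2, reflects decaying short-term dependence rather than seasonality.
The dominant spike at lag 7 indicates a seasonal period of 7.

7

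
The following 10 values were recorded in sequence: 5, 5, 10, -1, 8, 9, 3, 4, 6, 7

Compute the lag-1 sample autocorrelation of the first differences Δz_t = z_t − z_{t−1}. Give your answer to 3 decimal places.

First differences Δz: 0, 5, -11, 9, 1, -6, 1, 2, 1
Mean of differences = 0.2222
Numerator Σ(Δz_t−Δz̄)(Δz_{t+1}−Δz̄) = -153.2716
Denominator Σ(Δz_t−Δz̄)² = 269.5556
r_1(Δz) = -153.2716 / 269.5556 = -0.569

-0.569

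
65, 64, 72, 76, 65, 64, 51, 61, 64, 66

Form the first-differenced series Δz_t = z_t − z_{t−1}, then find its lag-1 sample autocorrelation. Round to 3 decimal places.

First differences Δz: -1, 8, 4, -11, -1, -13, 10, 3, 2
Mean of differences = 0.1111
Numerator Σ(Δz_t−Δz̄)(Δz_{t+1}−Δz̄) = -90.0123
Denominator Σ(Δz_t−Δz̄)² = 484.8889
r_1(Δz) = -90.0123 / 484.8889 = -0.186

-0.186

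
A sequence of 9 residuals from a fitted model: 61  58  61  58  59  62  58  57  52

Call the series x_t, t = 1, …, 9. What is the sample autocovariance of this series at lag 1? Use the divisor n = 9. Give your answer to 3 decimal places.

Mean x̄ = (61 + 58 + 61 + 58 + 59 + 62 + 58 + 57 + 52)/9 = 58.4444
Σ_{t=1}^{8}(x_t−x̄)(x_{t+1}−x̄) = 6.6914
γ_1 = 6.6914 / 9 = 0.743

0.743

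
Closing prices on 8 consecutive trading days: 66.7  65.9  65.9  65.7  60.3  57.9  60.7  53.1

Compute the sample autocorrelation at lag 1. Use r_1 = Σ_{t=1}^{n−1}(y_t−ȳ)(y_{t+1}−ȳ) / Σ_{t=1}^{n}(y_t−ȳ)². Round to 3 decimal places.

Mean ȳ = (66.7 + 65.9 + 65.9 + 65.7 + 60.3 + 57.9 + 60.7 + 53.1)/8 = 62.0250
Σ(y_t−ȳ)(y_{t+1}−ȳ) = (18.1156) + (15.0156) + (14.2406) + (-6.3394) + (7.1156) + (5.4656) + (11.8256) = 65.4394
Denominator Σ(y_t−ȳ)² = 166.7950
r_1 = 65.4394 / 166.7950 = 0.392

0.392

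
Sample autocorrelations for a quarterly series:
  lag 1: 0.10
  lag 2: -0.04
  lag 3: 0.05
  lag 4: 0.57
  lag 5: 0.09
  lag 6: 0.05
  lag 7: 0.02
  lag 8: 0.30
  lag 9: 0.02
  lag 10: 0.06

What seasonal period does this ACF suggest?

4

The largest autocorrelation is r_4 = 0.57, with a weaker echo at lag 8 (0.30); the remaining lags stay at or below 0.10.
The dominant spike at lag 4 indicates a seasonal period of 4.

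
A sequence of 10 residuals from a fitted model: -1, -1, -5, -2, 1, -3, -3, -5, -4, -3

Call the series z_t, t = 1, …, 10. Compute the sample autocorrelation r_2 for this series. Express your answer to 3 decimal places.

-0.331

Mean z̄ = (-1 − 1 − 5 − 2 + 1 − 3 − 3 − 5 − 4 − 3)/10 = -2.6000
Numerator Σ_{t=1}^{8}(z_t−z̄)(z_{t+2}−z̄) = -10.7200
Denominator Σ(z_t−z̄)² = 32.4000
r_2 = -10.7200 / 32.4000 = -0.331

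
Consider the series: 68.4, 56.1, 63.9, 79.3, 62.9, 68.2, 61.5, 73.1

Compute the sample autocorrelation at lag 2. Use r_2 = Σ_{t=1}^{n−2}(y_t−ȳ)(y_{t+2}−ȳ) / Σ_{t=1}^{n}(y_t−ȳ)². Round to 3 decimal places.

-0.216

Mean ȳ = (68.4 + 56.1 + 63.9 + 79.3 + 62.9 + 68.2 + 61.5 + 73.1)/8 = 66.6750
Deviations from mean: 1.7250, -10.5750, -2.7750, 12.6250, -3.7750, 1.5250, -5.1750, 6.4250
Σ(y_t−ȳ)(y_{t+2}−ȳ) = (-4.7869) + (-133.5094) + (10.4756) + (19.2531) + (19.5356) + (9.7981) = -79.2338
Denominator Σ(y_t−ȳ)² = 366.5350
r_2 = -79.2338 / 366.5350 = -0.216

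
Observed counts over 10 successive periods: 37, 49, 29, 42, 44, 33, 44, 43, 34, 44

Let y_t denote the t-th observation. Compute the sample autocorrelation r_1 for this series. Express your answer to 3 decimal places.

-0.634

Mean ȳ = (37 + 49 + 29 + 42 + 44 + 33 + 44 + 43 + 34 + 44)/10 = 39.9000
Numerator Σ_{t=1}^{9}(y_t−ȳ)(y_{t+1}−ȳ) = -226.2100
Denominator Σ(y_t−ȳ)² = 356.9000
r_1 = -226.2100 / 356.9000 = -0.634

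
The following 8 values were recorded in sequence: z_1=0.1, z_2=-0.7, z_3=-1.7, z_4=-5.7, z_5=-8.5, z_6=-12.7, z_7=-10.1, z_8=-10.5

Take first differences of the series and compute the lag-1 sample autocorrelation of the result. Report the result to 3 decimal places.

-0.021

First differences Δz: -0.8, -1.0, -4.0, -2.8, -4.2, 2.6, -0.4
Mean of differences = -1.5143
Numerator Σ(Δz_t−Δz̄)(Δz_{t+1}−Δz̄) = -0.7273
Denominator Σ(Δz_t−Δz̄)² = 33.9886
r_1(Δz) = -0.7273 / 33.9886 = -0.021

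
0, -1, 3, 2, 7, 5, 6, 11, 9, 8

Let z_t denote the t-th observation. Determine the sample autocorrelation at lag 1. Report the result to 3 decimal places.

Mean z̄ = (0 − 1 + 3 + 2 + 7 + 5 + 6 + 11 + 9 + 8)/10 = 5.0000
Numerator Σ_{t=1}^{9}(z_t−z̄)(z_{t+1}−z̄) = 84.0000
Denominator Σ(z_t−z̄)² = 140.0000
r_1 = 84.0000 / 140.0000 = 0.600

0.600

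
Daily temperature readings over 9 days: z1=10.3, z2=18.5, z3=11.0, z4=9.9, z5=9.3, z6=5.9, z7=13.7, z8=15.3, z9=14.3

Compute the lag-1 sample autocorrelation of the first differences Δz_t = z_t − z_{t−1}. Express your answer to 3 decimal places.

First differences Δz: 8.2, -7.5, -1.1, -0.6, -3.4, 7.8, 1.6, -1.0
Mean of differences = 0.5000
Numerator Σ(Δz_t−Δz̄)(Δz_{t+1}−Δz̄) = -64.8400
Denominator Σ(Δz_t−Δz̄)² = 199.0200
r_1(Δz) = -64.8400 / 199.0200 = -0.326

-0.326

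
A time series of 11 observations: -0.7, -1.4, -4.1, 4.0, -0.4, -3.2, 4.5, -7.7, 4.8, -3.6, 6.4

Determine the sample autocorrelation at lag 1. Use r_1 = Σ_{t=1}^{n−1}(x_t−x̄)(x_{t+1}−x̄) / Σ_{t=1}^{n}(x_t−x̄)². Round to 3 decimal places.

-0.680

Mean x̄ = (-0.7 − 1.4 − 4.1 + 4.0 − 0.4 − 3.2 + 4.5 − 7.7 + 4.8 − 3.6 + 6.4)/11 = -0.1273
Numerator Σ_{t=1}^{10}(x_t−x̄)(x_{t+1}−x̄) = -137.2498
Denominator Σ(x_t−x̄)² = 201.9818
r_1 = -137.2498 / 201.9818 = -0.680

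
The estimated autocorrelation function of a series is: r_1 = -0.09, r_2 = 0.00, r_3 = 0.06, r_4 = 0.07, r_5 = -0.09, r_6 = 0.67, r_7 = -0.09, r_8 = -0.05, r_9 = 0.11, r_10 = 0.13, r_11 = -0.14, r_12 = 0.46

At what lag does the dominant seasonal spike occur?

6

The largest autocorrelation is r_6 = 0.67, with a weaker echo at lag 12 (0.46); the remaining lags stay at or below 0.13.
The dominant spike at lag 6 indicates a seasonal period of 6.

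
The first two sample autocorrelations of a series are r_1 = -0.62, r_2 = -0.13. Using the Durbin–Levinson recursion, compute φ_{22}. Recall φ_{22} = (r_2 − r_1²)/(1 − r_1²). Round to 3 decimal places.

φ_{22} = (r_2 − r_1²) / (1 − r_1²)
r_1² = (-0.62)² = 0.3844
Numerator = -0.13 − 0.3844 = -0.5144; denominator = 1 − 0.3844 = 0.6156
φ_{22} = -0.5144 / 0.6156 = -0.836

-0.836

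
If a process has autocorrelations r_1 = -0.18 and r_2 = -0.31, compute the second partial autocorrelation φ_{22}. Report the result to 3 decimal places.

-0.354

φ_{22} = (r_2 − r_1²) / (1 − r_1²)
r_1² = (-0.18)² = 0.0324
Numerator = -0.31 − 0.0324 = -0.3424; denominator = 1 − 0.0324 = 0.9676
φ_{22} = -0.3424 / 0.9676 = -0.354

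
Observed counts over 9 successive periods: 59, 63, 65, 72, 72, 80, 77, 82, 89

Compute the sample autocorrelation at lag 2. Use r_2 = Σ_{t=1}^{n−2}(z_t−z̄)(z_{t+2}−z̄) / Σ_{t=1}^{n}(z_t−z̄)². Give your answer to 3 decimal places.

0.322

Mean z̄ = (59 + 63 + 65 + 72 + 72 + 80 + 77 + 82 + 89)/9 = 73.2222
Numerator Σ_{t=1}^{7}(z_t−z̄)(z_{t+2}−z̄) = 245.6790
Denominator Σ(z_t−z̄)² = 763.5556
r_2 = 245.6790 / 763.5556 = 0.322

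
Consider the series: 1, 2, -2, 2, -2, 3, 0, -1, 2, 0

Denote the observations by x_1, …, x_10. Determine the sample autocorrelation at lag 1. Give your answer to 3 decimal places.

-0.711

Mean x̄ = (1 + 2 − 2 + 2 − 2 + 3 + 0 − 1 + 2 + 0)/10 = 0.5000
Numerator Σ_{t=1}^{9}(x_t−x̄)(x_{t+1}−x̄) = -20.2500
Denominator Σ(x_t−x̄)² = 28.5000
r_1 = -20.2500 / 28.5000 = -0.711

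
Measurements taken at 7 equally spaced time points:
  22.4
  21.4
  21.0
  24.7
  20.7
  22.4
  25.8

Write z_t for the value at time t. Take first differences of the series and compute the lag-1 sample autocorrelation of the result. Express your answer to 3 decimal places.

First differences Δz: -1.0, -0.4, 3.7, -4.0, 1.7, 3.4
Mean of differences = 0.5667
Numerator Σ(Δz_t−Δz̄)(Δz_{t+1}−Δz̄) = -17.7878
Denominator Σ(Δz_t−Δz̄)² = 43.3733
r_1(Δz) = -17.7878 / 43.3733 = -0.410

-0.410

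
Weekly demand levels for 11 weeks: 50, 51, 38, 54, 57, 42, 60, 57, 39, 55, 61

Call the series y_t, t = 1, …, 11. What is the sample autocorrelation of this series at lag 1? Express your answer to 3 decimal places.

Mean ȳ = (50 + 51 + 38 + 54 + 57 + 42 + 60 + 57 + 39 + 55 + 61)/11 = 51.2727
Numerator Σ_{t=1}^{10}(y_t−ȳ)(y_{t+1}−ȳ) = -180.4380
Denominator Σ(y_t−ȳ)² = 672.1818
r_1 = -180.4380 / 672.1818 = -0.268

-0.268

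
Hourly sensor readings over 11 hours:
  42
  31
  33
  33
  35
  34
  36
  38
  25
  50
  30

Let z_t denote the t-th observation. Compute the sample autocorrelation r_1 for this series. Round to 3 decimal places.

Mean z̄ = (42 + 31 + 33 + 33 + 35 + 34 + 36 + 38 + 25 + 50 + 30)/11 = 35.1818
Numerator Σ_{t=1}^{10}(z_t−z̄)(z_{t+1}−z̄) = -269.0331
Denominator Σ(z_t−z̄)² = 433.6364
r_1 = -269.0331 / 433.6364 = -0.620

-0.620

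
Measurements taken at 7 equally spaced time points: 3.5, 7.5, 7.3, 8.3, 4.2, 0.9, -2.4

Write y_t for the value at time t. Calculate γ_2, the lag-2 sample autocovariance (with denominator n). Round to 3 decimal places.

Mean ȳ = (3.5 + 7.5 + 7.3 + 8.3 + 4.2 + 0.9 − 2.4)/7 = 4.1857
Deviations: -0.6857, 3.3143, 3.1143, 4.1143, 0.0143, -3.2857, -6.5857
Σ_{t=1}^{5}(y_t−ȳ)(y_{t+2}−ȳ) = -2.0676
γ_2 = -2.0676 / 7 = -0.295

-0.295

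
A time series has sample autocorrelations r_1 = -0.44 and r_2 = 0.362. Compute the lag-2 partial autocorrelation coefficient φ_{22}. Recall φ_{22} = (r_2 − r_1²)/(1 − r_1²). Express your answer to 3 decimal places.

φ_{22} = (r_2 − r_1²) / (1 − r_1²)
r_1² = (-0.44)² = 0.1936
Numerator = 0.362 − 0.1936 = 0.1684; denominator = 1 − 0.1936 = 0.8064
φ_{22} = 0.1684 / 0.8064 = 0.209

0.209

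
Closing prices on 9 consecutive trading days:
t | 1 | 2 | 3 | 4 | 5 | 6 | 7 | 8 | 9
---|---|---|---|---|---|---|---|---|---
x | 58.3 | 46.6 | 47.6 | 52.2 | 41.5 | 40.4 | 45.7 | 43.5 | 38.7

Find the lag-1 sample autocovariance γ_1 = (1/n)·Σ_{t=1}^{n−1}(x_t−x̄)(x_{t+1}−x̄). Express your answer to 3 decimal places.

4.054

Mean x̄ = (58.3 + 46.6 + 47.6 + 52.2 + 41.5 + 40.4 + 45.7 + 43.5 + 38.7)/9 = 46.0556
Σ_{t=1}^{8}(x_t−x̄)(x_{t+1}−x̄) = 36.4869
γ_1 = 36.4869 / 9 = 4.054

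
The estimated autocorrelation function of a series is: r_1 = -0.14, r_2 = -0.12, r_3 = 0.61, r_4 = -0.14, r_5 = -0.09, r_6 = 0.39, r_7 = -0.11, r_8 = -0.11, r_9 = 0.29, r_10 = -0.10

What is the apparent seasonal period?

3

The largest autocorrelation is r_3 = 0.61, with weaker echoes at lags 6 (0.39) and 9 (0.29); the remaining lags stay at or below -0.09.
The dominant spike at lag 3 indicates a seasonal period of 3.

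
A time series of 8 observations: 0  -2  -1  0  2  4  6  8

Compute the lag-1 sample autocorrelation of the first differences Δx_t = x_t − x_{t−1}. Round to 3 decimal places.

0.198

First differences Δx: -2, 1, 1, 2, 2, 2, 2
Mean of differences = 1.1429
Numerator Σ(Δx_t−Δx̄)(Δx_{t+1}−Δx̄) = 2.5510
Denominator Σ(Δx_t−Δx̄)² = 12.8571
r_1(Δx) = 2.5510 / 12.8571 = 0.198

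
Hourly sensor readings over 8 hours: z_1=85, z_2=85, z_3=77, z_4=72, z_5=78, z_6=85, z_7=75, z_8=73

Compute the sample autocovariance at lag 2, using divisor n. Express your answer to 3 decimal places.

Mean z̄ = (85 + 85 + 77 + 72 + 78 + 85 + 75 + 73)/8 = 78.7500
Σ_{t=1}^{6}(z_t−z̄)(z_{t+2}−z̄) = -127.1250
γ_2 = -127.1250 / 8 = -15.891

-15.891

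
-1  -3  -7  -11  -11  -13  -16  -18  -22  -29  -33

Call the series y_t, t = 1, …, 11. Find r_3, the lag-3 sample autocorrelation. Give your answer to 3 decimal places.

0.155

Mean ȳ = (-1 − 3 − 7 − 11 − 11 − 13 − 16 − 18 − 22 − 29 − 33)/11 = -14.9091
Numerator Σ_{t=1}^{8}(y_t−ȳ)(y_{t+3}−ȳ) = 157.4298
Denominator Σ(y_t−ȳ)² = 1018.9091
r_3 = 157.4298 / 1018.9091 = 0.155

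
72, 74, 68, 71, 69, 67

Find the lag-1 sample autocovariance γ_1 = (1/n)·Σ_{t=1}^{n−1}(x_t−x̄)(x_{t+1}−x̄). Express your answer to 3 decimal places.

Mean x̄ = (72 + 74 + 68 + 71 + 69 + 67)/6 = 70.1667
Σ_{t=1}^{5}(x_t−x̄)(x_{t+1}−x̄) = -0.3611
γ_1 = -0.3611 / 6 = -0.060

-0.060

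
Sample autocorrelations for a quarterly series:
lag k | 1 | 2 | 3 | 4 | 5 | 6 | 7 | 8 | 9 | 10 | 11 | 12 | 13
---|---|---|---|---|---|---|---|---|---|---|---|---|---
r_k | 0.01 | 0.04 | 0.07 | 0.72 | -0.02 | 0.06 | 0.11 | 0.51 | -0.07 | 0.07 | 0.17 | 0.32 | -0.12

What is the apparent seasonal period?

The largest autocorrelation is r_4 = 0.72, with weaker echoes at lags 8 (0.51) and 12 (0.32); the remaining lags stay at or below 0.17.
The dominant spike at lag 4 indicates a seasonal period of 4.

4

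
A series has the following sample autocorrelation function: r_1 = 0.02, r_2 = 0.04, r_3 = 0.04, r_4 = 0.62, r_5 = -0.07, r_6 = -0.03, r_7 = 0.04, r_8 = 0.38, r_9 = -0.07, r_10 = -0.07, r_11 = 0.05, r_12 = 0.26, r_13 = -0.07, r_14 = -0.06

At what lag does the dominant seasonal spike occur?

The largest autocorrelation is r_4 = 0.62, with weaker echoes at lags 8 (0.38) and 12 (0.26); the remaining lags stay at or below 0.05.
The dominant spike at lag 4 indicates a seasonal period of 4.

4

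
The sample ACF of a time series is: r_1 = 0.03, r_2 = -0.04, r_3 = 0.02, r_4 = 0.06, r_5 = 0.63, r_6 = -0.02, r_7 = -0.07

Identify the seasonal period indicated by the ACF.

5

The largest autocorrelation is r_5 = 0.63; the remaining lags stay at or below 0.06.
The dominant spike at lag 5 indicates a seasonal period of 5.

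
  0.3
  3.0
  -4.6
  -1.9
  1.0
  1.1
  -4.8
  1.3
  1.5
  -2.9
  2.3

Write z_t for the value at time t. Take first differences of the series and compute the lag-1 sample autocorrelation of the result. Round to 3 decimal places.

First differences Δz: 2.7, -7.6, 2.7, 2.9, 0.1, -5.9, 6.1, 0.2, -4.4, 5.2
Mean of differences = 0.2000
Numerator Σ(Δz_t−Δz̄)(Δz_{t+1}−Δz̄) = -90.9000
Denominator Σ(Δz_t−Δz̄)² = 198.8200
r_1(Δz) = -90.9000 / 198.8200 = -0.457

-0.457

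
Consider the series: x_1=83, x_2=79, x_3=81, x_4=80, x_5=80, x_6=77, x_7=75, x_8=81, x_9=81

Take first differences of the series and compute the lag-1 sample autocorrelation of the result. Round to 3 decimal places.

-0.224

First differences Δx: -4, 2, -1, 0, -3, -2, 6, 0
Mean of differences = -0.2500
Numerator Σ(Δx_t−Δx̄)(Δx_{t+1}−Δx̄) = -15.5625
Denominator Σ(Δx_t−Δx̄)² = 69.5000
r_1(Δx) = -15.5625 / 69.5000 = -0.224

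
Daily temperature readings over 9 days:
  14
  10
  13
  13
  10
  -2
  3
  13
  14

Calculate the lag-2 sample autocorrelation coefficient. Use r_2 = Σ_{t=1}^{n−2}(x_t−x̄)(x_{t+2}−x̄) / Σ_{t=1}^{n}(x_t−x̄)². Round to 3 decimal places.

-0.362

Mean x̄ = (14 + 10 + 13 + 13 + 10 − 2 + 3 + 13 + 14)/9 = 9.7778
Σ(x_t−x̄)(x_{t+2}−x̄) = (13.6049) + (0.7160) + (0.7160) + (-37.9506) + (-1.5062) + (-37.9506) + (-28.6173) = -90.9877
Denominator Σ(x_t−x̄)² = 251.5556
r_2 = -90.9877 / 251.5556 = -0.362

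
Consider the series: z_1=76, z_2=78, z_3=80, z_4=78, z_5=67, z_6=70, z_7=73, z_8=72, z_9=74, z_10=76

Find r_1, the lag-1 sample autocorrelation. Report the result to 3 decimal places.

Mean z̄ = (76 + 78 + 80 + 78 + 67 + 70 + 73 + 72 + 74 + 76)/10 = 74.4000
Numerator Σ_{t=1}^{9}(z_t−z̄)(z_{t+1}−z̄) = 61.8400
Denominator Σ(z_t−z̄)² = 144.4000
r_1 = 61.8400 / 144.4000 = 0.428

0.428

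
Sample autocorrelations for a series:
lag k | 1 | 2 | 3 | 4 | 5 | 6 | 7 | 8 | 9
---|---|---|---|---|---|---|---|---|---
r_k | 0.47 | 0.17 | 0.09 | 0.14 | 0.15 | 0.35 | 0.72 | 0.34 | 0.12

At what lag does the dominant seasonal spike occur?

7

The largest autocorrelation is r_7 = 0.72; the remaining lags stay at or below 0.47. The elevated value at lag 1 (0.47), dropping to 0.17 at lag 2, reflects decaying short-term dependence rather than seasonality.
The dominant spike at lag 7 indicates a seasonal period of 7.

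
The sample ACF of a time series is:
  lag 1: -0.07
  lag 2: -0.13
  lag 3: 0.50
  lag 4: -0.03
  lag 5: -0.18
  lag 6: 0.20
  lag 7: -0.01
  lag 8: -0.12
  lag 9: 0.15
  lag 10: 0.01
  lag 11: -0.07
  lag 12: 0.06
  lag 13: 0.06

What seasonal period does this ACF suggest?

3

The largest autocorrelation is r_3 = 0.50, with weaker echoes at lags 6 (0.20) and 9 (0.15); the remaining lags stay at or below 0.06.
The dominant spike at lag 3 indicates a seasonal period of 3.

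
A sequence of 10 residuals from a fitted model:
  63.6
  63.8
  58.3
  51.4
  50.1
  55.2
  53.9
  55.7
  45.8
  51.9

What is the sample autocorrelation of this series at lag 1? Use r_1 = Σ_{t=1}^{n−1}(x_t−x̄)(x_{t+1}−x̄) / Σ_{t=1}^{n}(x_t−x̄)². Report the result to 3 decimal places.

0.442

Mean x̄ = (63.6 + 63.8 + 58.3 + 51.4 + 50.1 + 55.2 + 53.9 + 55.7 + 45.8 + 51.9)/10 = 54.9700
Numerator Σ_{t=1}^{9}(x_t−x̄)(x_{t+1}−x̄) = 130.4151
Denominator Σ(x_t−x̄)² = 295.2410
r_1 = 130.4151 / 295.2410 = 0.442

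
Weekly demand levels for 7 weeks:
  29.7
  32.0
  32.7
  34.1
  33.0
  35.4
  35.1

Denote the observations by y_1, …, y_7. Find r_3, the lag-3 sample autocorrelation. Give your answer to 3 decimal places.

Mean ȳ = (29.7 + 32.0 + 32.7 + 34.1 + 33.0 + 35.4 + 35.1)/7 = 33.1429
Deviations from mean: -3.4429, -1.1429, -0.4429, 0.9571, -0.1429, 2.2571, 1.9571
Σ(y_t−ȳ)(y_{t+3}−ȳ) = (-3.2953) + (0.1633) + (-0.9996) + (1.8733) = -2.2584
Denominator Σ(y_t−ȳ)² = 23.2171
r_3 = -2.2584 / 23.2171 = -0.097

-0.097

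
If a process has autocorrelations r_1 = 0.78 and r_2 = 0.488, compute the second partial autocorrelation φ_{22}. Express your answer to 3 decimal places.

-0.307

φ_{22} = (r_2 − r_1²) / (1 − r_1²)
r_1² = (0.78)² = 0.6084
Numerator = 0.488 − 0.6084 = -0.1204; denominator = 1 − 0.6084 = 0.3916
φ_{22} = -0.1204 / 0.3916 = -0.307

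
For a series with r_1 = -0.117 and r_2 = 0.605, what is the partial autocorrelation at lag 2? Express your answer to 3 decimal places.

φ_{22} = (r_2 − r_1²) / (1 − r_1²)
r_1² = (-0.117)² = 0.013689
Numerator = 0.605 − 0.0137 = 0.5913; denominator = 1 − 0.0137 = 0.9863
φ_{22} = 0.5913 / 0.9863 = 0.600

0.600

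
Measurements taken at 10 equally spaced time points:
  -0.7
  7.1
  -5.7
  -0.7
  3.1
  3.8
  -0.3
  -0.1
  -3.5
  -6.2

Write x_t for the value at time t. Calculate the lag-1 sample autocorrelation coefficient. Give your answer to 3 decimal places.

Mean x̄ = (-0.7 + 7.1 − 5.7 − 0.7 + 3.1 + 3.8 − 0.3 − 0.1 − 3.5 − 6.2)/10 = -0.3200
Numerator Σ_{t=1}^{9}(x_t−x̄)(x_{t+1}−x̄) = -9.8184
Denominator Σ(x_t−x̄)² = 157.6960
r_1 = -9.8184 / 157.6960 = -0.062

-0.062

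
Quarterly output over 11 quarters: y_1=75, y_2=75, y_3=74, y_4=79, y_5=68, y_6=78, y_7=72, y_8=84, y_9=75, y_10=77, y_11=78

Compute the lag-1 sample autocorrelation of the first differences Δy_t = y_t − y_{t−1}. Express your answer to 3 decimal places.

-0.833

First differences Δy: 0, -1, 5, -11, 10, -6, 12, -9, 2, 1
Mean of differences = 0.3000
Numerator Σ(Δy_t−Δȳ)(Δy_{t+1}−Δȳ) = -426.6900
Denominator Σ(Δy_t−Δȳ)² = 512.1000
r_1(Δy) = -426.6900 / 512.1000 = -0.833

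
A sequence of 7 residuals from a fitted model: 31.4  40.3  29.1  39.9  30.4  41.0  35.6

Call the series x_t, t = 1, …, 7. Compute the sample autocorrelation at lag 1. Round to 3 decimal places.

-0.820

Mean x̄ = (31.4 + 40.3 + 29.1 + 39.9 + 30.4 + 41.0 + 35.6)/7 = 35.3857
Deviations from mean: -3.9857, 4.9143, -6.2857, 4.5143, -4.9857, 5.6143, 0.2143
Σ(x_t−x̄)(x_{t+1}−x̄) = (-19.5869) + (-30.8898) + (-28.3755) + (-22.5069) + (-27.9912) + (1.2031) = -128.1473
Denominator Σ(x_t−x̄)² = 156.3486
r_1 = -128.1473 / 156.3486 = -0.820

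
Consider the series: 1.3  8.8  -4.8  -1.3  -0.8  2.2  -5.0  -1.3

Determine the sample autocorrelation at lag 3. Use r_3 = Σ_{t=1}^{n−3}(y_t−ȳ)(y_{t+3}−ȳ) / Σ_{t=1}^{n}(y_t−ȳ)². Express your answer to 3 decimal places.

-0.088

Mean ȳ = (1.3 + 8.8 − 4.8 − 1.3 − 0.8 + 2.2 − 5.0 − 1.3)/8 = -0.1125
Deviations from mean: 1.4125, 8.9125, -4.6875, -1.1875, -0.6875, 2.3125, -4.8875, -1.1875
Σ(y_t−ȳ)(y_{t+3}−ȳ) = (-1.6773) + (-6.1273) + (-10.8398) + (5.8039) + (0.8164) = -12.0242
Denominator Σ(y_t−ȳ)² = 135.9288
r_3 = -12.0242 / 135.9288 = -0.088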